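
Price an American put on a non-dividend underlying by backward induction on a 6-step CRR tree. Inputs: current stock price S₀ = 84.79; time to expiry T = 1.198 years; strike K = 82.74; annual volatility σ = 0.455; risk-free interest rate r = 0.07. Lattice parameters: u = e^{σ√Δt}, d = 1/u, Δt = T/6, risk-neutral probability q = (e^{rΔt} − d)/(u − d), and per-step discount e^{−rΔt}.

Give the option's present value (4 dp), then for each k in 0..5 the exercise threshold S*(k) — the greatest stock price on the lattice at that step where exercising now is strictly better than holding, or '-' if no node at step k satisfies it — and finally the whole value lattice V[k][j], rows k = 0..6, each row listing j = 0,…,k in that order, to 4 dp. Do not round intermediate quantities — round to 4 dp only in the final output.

price = 12.2419
boundary = - - - 46.0736 56.4611 69.1906
tree:
12.2419
18.3992 6.0264
26.6187 10.1618 1.7880
36.6664 16.6694 3.5119 0.0000
45.1429 26.2789 6.8982 0.0000 0.0000
52.0599 36.6664 13.5494 0.0000 0.0000 0.0000
57.7043 45.1429 26.2789 0.0000 0.0000 0.0000 0.0000

params: Δt=0.19967 u=1.22546 d=0.81602 q=0.48372 e^(-rΔt)=0.98612
t_6 payoffs: 57.7043 45.1429 26.2789 0.0000 0.0000 0.0000 0.0000
t_5: node(5,0) S=30.6801 payoff=52.0599 vs cont=50.9115 → 52.0599 [stop]  node(5,1) S=46.0736 payoff=36.6664 vs cont=35.5180 → 36.6664 [stop]  node(5,2) S=69.1906 payoff=13.5494 vs cont=13.3789 → 13.5494 [stop]  node(5,3) S=103.9064 payoff=0.0000 vs cont=0.0000 → 0.0000 [wait]  node(5,4) S=156.0404 payoff=0.0000 vs cont=0.0000 → 0.0000 [wait]  node(5,5) S=234.3323 payoff=0.0000 vs cont=0.0000 → 0.0000 [wait]  ⇒ S*(5)=69.1906
t_4: node(4,0) S=37.5971 payoff=45.1429 vs cont=43.9945 → 45.1429 [stop]  node(4,1) S=56.4611 payoff=26.2789 vs cont=25.1305 → 26.2789 [stop]  node(4,2) S=84.7900 payoff=0.0000 vs cont=6.8982 → 6.8982 [wait]  node(4,3) S=127.3326 payoff=0.0000 vs cont=0.0000 → 0.0000 [wait]  node(4,4) S=191.2206 payoff=0.0000 vs cont=0.0000 → 0.0000 [wait]  ⇒ S*(4)=56.4611
t_3: node(3,0) S=46.0736 payoff=36.6664 vs cont=35.5180 → 36.6664 [stop]  node(3,1) S=69.1906 payoff=13.5494 vs cont=16.6694 → 16.6694 [wait]  node(3,2) S=103.9064 payoff=0.0000 vs cont=3.5119 → 3.5119 [wait]  node(3,3) S=156.0404 payoff=0.0000 vs cont=0.0000 → 0.0000 [wait]  ⇒ S*(3)=46.0736
t_2: node(2,0) S=56.4611 payoff=26.2789 vs cont=26.6187 → 26.6187 [wait]  node(2,1) S=84.7900 payoff=0.0000 vs cont=10.1618 → 10.1618 [wait]  node(2,2) S=127.3326 payoff=0.0000 vs cont=1.7880 → 1.7880 [wait]  ⇒ S*(2)=-
t_1: node(1,0) S=69.1906 payoff=13.5494 vs cont=18.3992 → 18.3992 [wait]  node(1,1) S=103.9064 payoff=0.0000 vs cont=6.0264 → 6.0264 [wait]  ⇒ S*(1)=-
t_0: node(0,0) S=84.7900 payoff=0.0000 vs cont=12.2419 → 12.2419 [wait]  ⇒ S*(0)=-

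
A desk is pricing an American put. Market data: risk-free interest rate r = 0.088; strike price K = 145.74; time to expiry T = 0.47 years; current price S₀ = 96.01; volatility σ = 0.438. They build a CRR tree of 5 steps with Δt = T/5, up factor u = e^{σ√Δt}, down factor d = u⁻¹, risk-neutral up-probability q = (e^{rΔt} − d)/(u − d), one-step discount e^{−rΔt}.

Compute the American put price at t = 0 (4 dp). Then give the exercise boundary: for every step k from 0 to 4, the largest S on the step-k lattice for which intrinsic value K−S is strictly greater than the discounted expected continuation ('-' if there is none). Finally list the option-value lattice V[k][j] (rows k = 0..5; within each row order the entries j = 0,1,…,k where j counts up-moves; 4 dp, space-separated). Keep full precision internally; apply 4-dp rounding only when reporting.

price = 49.7300
boundary = 96.0100 83.9452 96.0100 109.8088 125.5908
tree:
49.7300
61.7948 36.1971
72.3435 49.7300 23.1224
81.5667 61.7948 35.9312 10.5614
89.6308 72.3435 49.7300 20.1492 1.0464
96.6816 81.5667 61.7948 35.9312 2.0990 0.0000

params: Δt=0.09400 u=1.14372 d=0.87434 q=0.49731 e^(-rΔt)=0.99176
t_5 payoffs: 96.6816 81.5667 61.7948 35.9312 2.0990 0.0000
t_4: node(4,0) S=56.1092 payoff=89.6308 vs cont=88.4302 → 89.6308 [stop]  node(4,1) S=73.3965 payoff=72.3435 vs cont=71.1429 → 72.3435 [stop]  node(4,2) S=96.0100 payoff=49.7300 vs cont=48.5294 → 49.7300 [stop]  node(4,3) S=125.5908 payoff=20.1492 vs cont=18.9486 → 20.1492 [stop]  node(4,4) S=164.2854 payoff=0.0000 vs cont=1.0464 → 1.0464 [wait]  ⇒ S*(4)=125.5908
t_3: node(3,0) S=64.1733 payoff=81.5667 vs cont=80.3661 → 81.5667 [stop]  node(3,1) S=83.9452 payoff=61.7948 vs cont=60.5942 → 61.7948 [stop]  node(3,2) S=109.8088 payoff=35.9312 vs cont=34.7306 → 35.9312 [stop]  node(3,3) S=143.6410 payoff=2.0990 vs cont=10.5614 → 10.5614 [wait]  ⇒ S*(3)=109.8088
t_2: node(2,0) S=73.3965 payoff=72.3435 vs cont=71.1429 → 72.3435 [stop]  node(2,1) S=96.0100 payoff=49.7300 vs cont=48.5294 → 49.7300 [stop]  node(2,2) S=125.5908 payoff=20.1492 vs cont=23.1224 → 23.1224 [wait]  ⇒ S*(2)=96.0100
t_1: node(1,0) S=83.9452 payoff=61.7948 vs cont=60.5942 → 61.7948 [stop]  node(1,1) S=109.8088 payoff=35.9312 vs cont=36.1971 → 36.1971 [wait]  ⇒ S*(1)=83.9452
t_0: node(0,0) S=96.0100 payoff=49.7300 vs cont=48.6605 → 49.7300 [stop]  ⇒ S*(0)=96.0100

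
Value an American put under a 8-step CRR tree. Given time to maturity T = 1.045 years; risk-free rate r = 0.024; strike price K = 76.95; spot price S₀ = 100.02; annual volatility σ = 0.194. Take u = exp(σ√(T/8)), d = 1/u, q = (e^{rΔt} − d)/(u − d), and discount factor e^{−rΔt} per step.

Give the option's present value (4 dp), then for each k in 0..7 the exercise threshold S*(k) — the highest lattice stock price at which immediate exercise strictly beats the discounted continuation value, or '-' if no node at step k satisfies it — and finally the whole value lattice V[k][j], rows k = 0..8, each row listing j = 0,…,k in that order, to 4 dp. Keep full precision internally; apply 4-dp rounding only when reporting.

Δt=0.13062  u=1.07263  d=0.93229  q=0.50485  discount=0.99687
step 8 (expiry): payoffs max(K−S,0) = 19.8705 11.2778 1.3915 0.0000 0.0000 0.0000 0.0000 0.0000 0.0000
step 7: (k=7,j=0): S=61.2253, (K−S)⁺=15.7247, hold=15.4838 ⇒ V=15.7247 exercise | (k=7,j=1): S=70.4422, (K−S)⁺=6.5078, hold=6.2670 ⇒ V=6.5078 exercise | (k=7,j=2): S=81.0465, (K−S)⁺=0.0000, hold=0.6868 ⇒ V=0.6868 continue | (k=7,j=3): S=93.2472, (K−S)⁺=0.0000, hold=0.0000 ⇒ V=0.0000 continue | (k=7,j=4): S=107.2847, (K−S)⁺=0.0000, hold=0.0000 ⇒ V=0.0000 continue | (k=7,j=5): S=123.4353, (K−S)⁺=0.0000, hold=0.0000 ⇒ V=0.0000 continue | (k=7,j=6): S=142.0172, (K−S)⁺=0.0000, hold=0.0000 ⇒ V=0.0000 continue | (k=7,j=7): S=163.3965, (K−S)⁺=0.0000, hold=0.0000 ⇒ V=0.0000 continue  boundary S*=70.4422
step 6: (k=6,j=0): S=65.6722, (K−S)⁺=11.2778, hold=11.0369 ⇒ V=11.2778 exercise | (k=6,j=1): S=75.5585, (K−S)⁺=1.3915, hold=3.5579 ⇒ V=3.5579 continue | (k=6,j=2): S=86.9331, (K−S)⁺=0.0000, hold=0.3390 ⇒ V=0.3390 continue | (k=6,j=3): S=100.0200, (K−S)⁺=0.0000, hold=0.0000 ⇒ V=0.0000 continue | (k=6,j=4): S=115.0770, (K−S)⁺=0.0000, hold=0.0000 ⇒ V=0.0000 continue | (k=6,j=5): S=132.4007, (K−S)⁺=0.0000, hold=0.0000 ⇒ V=0.0000 continue | (k=6,j=6): S=152.3322, (K−S)⁺=0.0000, hold=0.0000 ⇒ V=0.0000 continue  boundary S*=65.6722
step 5: (k=5,j=0): S=70.4422, (K−S)⁺=6.5078, hold=7.3573 ⇒ V=7.3573 continue | (k=5,j=1): S=81.0465, (K−S)⁺=0.0000, hold=1.9268 ⇒ V=1.9268 continue | (k=5,j=2): S=93.2472, (K−S)⁺=0.0000, hold=0.1673 ⇒ V=0.1673 continue | (k=5,j=3): S=107.2847, (K−S)⁺=0.0000, hold=0.0000 ⇒ V=0.0000 continue | (k=5,j=4): S=123.4353, (K−S)⁺=0.0000, hold=0.0000 ⇒ V=0.0000 continue | (k=5,j=5): S=142.0172, (K−S)⁺=0.0000, hold=0.0000 ⇒ V=0.0000 continue  boundary S*=-
step 4: (k=4,j=0): S=75.5585, (K−S)⁺=1.3915, hold=4.6013 ⇒ V=4.6013 continue | (k=4,j=1): S=86.9331, (K−S)⁺=0.0000, hold=1.0353 ⇒ V=1.0353 continue | (k=4,j=2): S=100.0200, (K−S)⁺=0.0000, hold=0.0826 ⇒ V=0.0826 continue | (k=4,j=3): S=115.0770, (K−S)⁺=0.0000, hold=0.0000 ⇒ V=0.0000 continue | (k=4,j=4): S=132.4007, (K−S)⁺=0.0000, hold=0.0000 ⇒ V=0.0000 continue  boundary S*=-
step 3: (k=3,j=0): S=81.0465, (K−S)⁺=0.0000, hold=2.7922 ⇒ V=2.7922 continue | (k=3,j=1): S=93.2472, (K−S)⁺=0.0000, hold=0.5526 ⇒ V=0.5526 continue | (k=3,j=2): S=107.2847, (K−S)⁺=0.0000, hold=0.0408 ⇒ V=0.0408 continue | (k=3,j=3): S=123.4353, (K−S)⁺=0.0000, hold=0.0000 ⇒ V=0.0000 continue  boundary S*=-
step 2: (k=2,j=0): S=86.9331, (K−S)⁺=0.0000, hold=1.6563 ⇒ V=1.6563 continue | (k=2,j=1): S=100.0200, (K−S)⁺=0.0000, hold=0.2933 ⇒ V=0.2933 continue | (k=2,j=2): S=115.0770, (K−S)⁺=0.0000, hold=0.0201 ⇒ V=0.0201 continue  boundary S*=-
step 1: (k=1,j=0): S=93.2472, (K−S)⁺=0.0000, hold=0.9652 ⇒ V=0.9652 continue | (k=1,j=1): S=107.2847, (K−S)⁺=0.0000, hold=0.1549 ⇒ V=0.1549 continue  boundary S*=-
step 0: (k=0,j=0): S=100.0200, (K−S)⁺=0.0000, hold=0.5544 ⇒ V=0.5544 continue  boundary S*=-

price = 0.5544
boundary = - - - - - - 65.6722 70.4422
tree:
0.5544
0.9652 0.1549
1.6563 0.2933 0.0201
2.7922 0.5526 0.0408 0.0000
4.6013 1.0353 0.0826 0.0000 0.0000
7.3573 1.9268 0.1673 0.0000 0.0000 0.0000
11.2778 3.5579 0.3390 0.0000 0.0000 0.0000 0.0000
15.7247 6.5078 0.6868 0.0000 0.0000 0.0000 0.0000 0.0000
19.8705 11.2778 1.3915 0.0000 0.0000 0.0000 0.0000 0.0000 0.0000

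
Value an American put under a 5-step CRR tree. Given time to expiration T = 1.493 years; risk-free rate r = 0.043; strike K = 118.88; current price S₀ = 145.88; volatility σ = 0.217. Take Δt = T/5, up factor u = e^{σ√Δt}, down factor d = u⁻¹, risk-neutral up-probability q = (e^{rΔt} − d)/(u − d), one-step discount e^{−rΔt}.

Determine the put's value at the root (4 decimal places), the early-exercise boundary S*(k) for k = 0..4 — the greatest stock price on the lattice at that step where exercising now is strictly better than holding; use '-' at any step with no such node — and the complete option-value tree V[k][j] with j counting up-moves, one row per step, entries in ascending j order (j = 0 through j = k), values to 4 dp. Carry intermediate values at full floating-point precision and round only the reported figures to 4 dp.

Δt=0.29860  u=1.12589  d=0.88818  q=0.52475  discount=0.98724
step 5 (expiry): payoffs max(K−S,0) = 38.2482 16.6679 0.0000 0.0000 0.0000 0.0000
step 4: (k=4,j=0): S=90.7830, (K−S)⁺=28.0970, hold=26.5804 ⇒ V=28.0970 exercise | (k=4,j=1): S=115.0801, (K−S)⁺=3.7999, hold=7.8203 ⇒ V=7.8203 continue | (k=4,j=2): S=145.8800, (K−S)⁺=0.0000, hold=0.0000 ⇒ V=0.0000 continue | (k=4,j=3): S=184.9232, (K−S)⁺=0.0000, hold=0.0000 ⇒ V=0.0000 continue | (k=4,j=4): S=234.4159, (K−S)⁺=0.0000, hold=0.0000 ⇒ V=0.0000 continue  boundary S*=90.7830
step 3: (k=3,j=0): S=102.2121, (K−S)⁺=16.6679, hold=17.2341 ⇒ V=17.2341 continue | (k=3,j=1): S=129.5680, (K−S)⁺=0.0000, hold=3.6692 ⇒ V=3.6692 continue | (k=3,j=2): S=164.2455, (K−S)⁺=0.0000, hold=0.0000 ⇒ V=0.0000 continue | (k=3,j=3): S=208.2041, (K−S)⁺=0.0000, hold=0.0000 ⇒ V=0.0000 continue  boundary S*=-
step 2: (k=2,j=0): S=115.0801, (K−S)⁺=3.7999, hold=9.9868 ⇒ V=9.9868 continue | (k=2,j=1): S=145.8800, (K−S)⁺=0.0000, hold=1.7215 ⇒ V=1.7215 continue | (k=2,j=2): S=184.9232, (K−S)⁺=0.0000, hold=0.0000 ⇒ V=0.0000 continue  boundary S*=-
step 1: (k=1,j=0): S=129.5680, (K−S)⁺=0.0000, hold=5.5775 ⇒ V=5.5775 continue | (k=1,j=1): S=164.2455, (K−S)⁺=0.0000, hold=0.8077 ⇒ V=0.8077 continue  boundary S*=-
step 0: (k=0,j=0): S=145.8800, (K−S)⁺=0.0000, hold=3.0353 ⇒ V=3.0353 continue  boundary S*=-

price = 3.0353
boundary = - - - - 90.7830
tree:
3.0353
5.5775 0.8077
9.9868 1.7215 0.0000
17.2341 3.6692 0.0000 0.0000
28.0970 7.8203 0.0000 0.0000 0.0000
38.2482 16.6679 0.0000 0.0000 0.0000 0.0000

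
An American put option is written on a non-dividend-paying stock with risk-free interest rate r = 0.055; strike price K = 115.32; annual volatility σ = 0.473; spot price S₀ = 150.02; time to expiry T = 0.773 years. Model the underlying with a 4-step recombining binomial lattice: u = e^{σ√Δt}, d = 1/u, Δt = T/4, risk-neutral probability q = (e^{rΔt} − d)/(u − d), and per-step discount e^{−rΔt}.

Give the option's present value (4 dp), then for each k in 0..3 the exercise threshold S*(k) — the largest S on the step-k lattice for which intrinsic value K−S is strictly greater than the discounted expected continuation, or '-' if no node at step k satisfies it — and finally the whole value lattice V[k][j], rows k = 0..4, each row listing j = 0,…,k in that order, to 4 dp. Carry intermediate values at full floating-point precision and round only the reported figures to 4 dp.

price = 8.1753
boundary = - - - 80.3967
tree:
8.1753
13.6231 2.3073
22.1737 4.4310 0.0000
34.9233 8.5093 0.0000 0.0000
50.0168 16.3413 0.0000 0.0000 0.0000

Δt=0.19325  u=1.23113  d=0.81226  q=0.47371  discount=0.98943
step 4 (expiry): payoffs max(K−S,0) = 50.0168 16.3413 0.0000 0.0000 0.0000
step 3: (k=3,j=0): S=80.3967, (K−S)⁺=34.9233, hold=33.7041 ⇒ V=34.9233 exercise | (k=3,j=1): S=121.8556, (K−S)⁺=0.0000, hold=8.5093 ⇒ V=8.5093 continue | (k=3,j=2): S=184.6940, (K−S)⁺=0.0000, hold=0.0000 ⇒ V=0.0000 continue | (k=3,j=3): S=279.9368, (K−S)⁺=0.0000, hold=0.0000 ⇒ V=0.0000 continue  boundary S*=80.3967
step 2: (k=2,j=0): S=98.9787, (K−S)⁺=16.3413, hold=22.1737 ⇒ V=22.1737 continue | (k=2,j=1): S=150.0200, (K−S)⁺=0.0000, hold=4.4310 ⇒ V=4.4310 continue | (k=2,j=2): S=227.3822, (K−S)⁺=0.0000, hold=0.0000 ⇒ V=0.0000 continue  boundary S*=-
step 1: (k=1,j=0): S=121.8556, (K−S)⁺=0.0000, hold=13.6231 ⇒ V=13.6231 continue | (k=1,j=1): S=184.6940, (K−S)⁺=0.0000, hold=2.3073 ⇒ V=2.3073 continue  boundary S*=-
step 0: (k=0,j=0): S=150.0200, (K−S)⁺=0.0000, hold=8.1753 ⇒ V=8.1753 continue  boundary S*=-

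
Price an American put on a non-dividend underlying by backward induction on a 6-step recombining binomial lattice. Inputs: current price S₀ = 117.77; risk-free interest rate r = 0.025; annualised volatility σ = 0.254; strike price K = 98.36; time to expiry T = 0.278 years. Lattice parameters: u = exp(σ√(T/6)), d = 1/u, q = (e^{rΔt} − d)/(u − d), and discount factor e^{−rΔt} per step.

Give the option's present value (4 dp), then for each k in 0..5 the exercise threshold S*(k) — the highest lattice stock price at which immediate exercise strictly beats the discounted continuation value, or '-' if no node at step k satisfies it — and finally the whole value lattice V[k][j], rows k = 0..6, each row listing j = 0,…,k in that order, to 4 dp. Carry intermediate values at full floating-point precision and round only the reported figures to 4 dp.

price = 0.5767
boundary = - - - - - 89.6008
tree:
0.5767
1.0298 0.1193
1.8149 0.2374 0.0000
3.1451 0.4725 0.0000 0.0000
5.3302 0.9403 0.0000 0.0000 0.0000
8.7592 1.8713 0.0000 0.0000 0.0000 0.0000
13.5266 3.7240 0.0000 0.0000 0.0000 0.0000 0.0000

Δt=0.04633, u=1.05620, d=0.94679, q=0.49693, disc=e^(-rΔt)=0.99884
k=6 terminal: V=max(K-S,0) → 13.5266 3.7240 0.0000 0.0000 0.0000 0.0000 0.0000
k=5: j=0 S=89.6008 intr=8.7592 cont=8.6454 V=8.7592[EX]; j=1 S=99.9542 intr=0.0000 cont=1.8713 V=1.8713[hold]; j=2 S=111.5039 intr=0.0000 cont=0.0000 V=0.0000[hold]; j=3 S=124.3882 intr=0.0000 cont=0.0000 V=0.0000[hold]; j=4 S=138.7613 intr=0.0000 cont=0.0000 V=0.0000[hold]; j=5 S=154.7953 intr=0.0000 cont=0.0000 V=0.0000[hold]  S*(5)=89.6008
k=4: j=0 S=94.6360 intr=3.7240 cont=5.3302 V=5.3302[hold]; j=1 S=105.5712 intr=0.0000 cont=0.9403 V=0.9403[hold]; j=2 S=117.7700 intr=0.0000 cont=0.0000 V=0.0000[hold]; j=3 S=131.3784 intr=0.0000 cont=0.0000 V=0.0000[hold]; j=4 S=146.5592 intr=0.0000 cont=0.0000 V=0.0000[hold]  S*(4)=-
k=3: j=0 S=99.9542 intr=0.0000 cont=3.1451 V=3.1451[hold]; j=1 S=111.5039 intr=0.0000 cont=0.4725 V=0.4725[hold]; j=2 S=124.3882 intr=0.0000 cont=0.0000 V=0.0000[hold]; j=3 S=138.7613 intr=0.0000 cont=0.0000 V=0.0000[hold]  S*(3)=-
k=2: j=0 S=105.5712 intr=0.0000 cont=1.8149 V=1.8149[hold]; j=1 S=117.7700 intr=0.0000 cont=0.2374 V=0.2374[hold]; j=2 S=131.3784 intr=0.0000 cont=0.0000 V=0.0000[hold]  S*(2)=-
k=1: j=0 S=111.5039 intr=0.0000 cont=1.0298 V=1.0298[hold]; j=1 S=124.3882 intr=0.0000 cont=0.1193 V=0.1193[hold]  S*(1)=-
k=0: j=0 S=117.7700 intr=0.0000 cont=0.5767 V=0.5767[hold]  S*(0)=-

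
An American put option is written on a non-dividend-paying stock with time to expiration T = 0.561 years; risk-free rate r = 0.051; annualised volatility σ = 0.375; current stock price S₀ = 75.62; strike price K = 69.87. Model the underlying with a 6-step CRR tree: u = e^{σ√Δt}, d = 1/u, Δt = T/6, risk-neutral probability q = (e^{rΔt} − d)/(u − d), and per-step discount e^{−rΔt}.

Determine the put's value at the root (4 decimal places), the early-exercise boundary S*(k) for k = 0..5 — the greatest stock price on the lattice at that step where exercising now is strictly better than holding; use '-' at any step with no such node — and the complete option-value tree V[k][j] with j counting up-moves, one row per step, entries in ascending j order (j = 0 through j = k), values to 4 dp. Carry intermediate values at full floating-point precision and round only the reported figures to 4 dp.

Δt=0.09350  u=1.12150  d=0.89166  q=0.49216  discount=0.99524
step 6 (expiry): payoffs max(K−S,0) = 31.8649 22.0686 9.7473 0.0000 0.0000 0.0000 0.0000
step 5: (k=5,j=0): S=42.6227, (K−S)⁺=27.2473, hold=26.9149 ⇒ V=27.2473 exercise | (k=5,j=1): S=53.6092, (K−S)⁺=16.2608, hold=15.9284 ⇒ V=16.2608 exercise | (k=5,j=2): S=67.4276, (K−S)⁺=2.4424, hold=4.9265 ⇒ V=4.9265 continue | (k=5,j=3): S=84.8078, (K−S)⁺=0.0000, hold=0.0000 ⇒ V=0.0000 continue | (k=5,j=4): S=106.6679, (K−S)⁺=0.0000, hold=0.0000 ⇒ V=0.0000 continue | (k=5,j=5): S=134.1628, (K−S)⁺=0.0000, hold=0.0000 ⇒ V=0.0000 continue  boundary S*=53.6092
step 4: (k=4,j=0): S=47.8014, (K−S)⁺=22.0686, hold=21.7363 ⇒ V=22.0686 exercise | (k=4,j=1): S=60.1227, (K−S)⁺=9.7473, hold=10.6317 ⇒ V=10.6317 continue | (k=4,j=2): S=75.6200, (K−S)⁺=0.0000, hold=2.4900 ⇒ V=2.4900 continue | (k=4,j=3): S=95.1119, (K−S)⁺=0.0000, hold=0.0000 ⇒ V=0.0000 continue | (k=4,j=4): S=119.6280, (K−S)⁺=0.0000, hold=0.0000 ⇒ V=0.0000 continue  boundary S*=47.8014
step 3: (k=3,j=0): S=53.6092, (K−S)⁺=16.2608, hold=16.3616 ⇒ V=16.3616 continue | (k=3,j=1): S=67.4276, (K−S)⁺=2.4424, hold=6.5931 ⇒ V=6.5931 continue | (k=3,j=2): S=84.8078, (K−S)⁺=0.0000, hold=1.2585 ⇒ V=1.2585 continue | (k=3,j=3): S=106.6679, (K−S)⁺=0.0000, hold=0.0000 ⇒ V=0.0000 continue  boundary S*=-
step 2: (k=2,j=0): S=60.1227, (K−S)⁺=9.7473, hold=11.4990 ⇒ V=11.4990 continue | (k=2,j=1): S=75.6200, (K−S)⁺=0.0000, hold=3.9487 ⇒ V=3.9487 continue | (k=2,j=2): S=95.1119, (K−S)⁺=0.0000, hold=0.6361 ⇒ V=0.6361 continue  boundary S*=-
step 1: (k=1,j=0): S=67.4276, (K−S)⁺=2.4424, hold=7.7460 ⇒ V=7.7460 continue | (k=1,j=1): S=84.8078, (K−S)⁺=0.0000, hold=2.3073 ⇒ V=2.3073 continue  boundary S*=-
step 0: (k=0,j=0): S=75.6200, (K−S)⁺=0.0000, hold=5.0452 ⇒ V=5.0452 continue  boundary S*=-

price = 5.0452
boundary = - - - - 47.8014 53.6092
tree:
5.0452
7.7460 2.3073
11.4990 3.9487 0.6361
16.3616 6.5931 1.2585 0.0000
22.0686 10.6317 2.4900 0.0000 0.0000
27.2473 16.2608 4.9265 0.0000 0.0000 0.0000
31.8649 22.0686 9.7473 0.0000 0.0000 0.0000 0.0000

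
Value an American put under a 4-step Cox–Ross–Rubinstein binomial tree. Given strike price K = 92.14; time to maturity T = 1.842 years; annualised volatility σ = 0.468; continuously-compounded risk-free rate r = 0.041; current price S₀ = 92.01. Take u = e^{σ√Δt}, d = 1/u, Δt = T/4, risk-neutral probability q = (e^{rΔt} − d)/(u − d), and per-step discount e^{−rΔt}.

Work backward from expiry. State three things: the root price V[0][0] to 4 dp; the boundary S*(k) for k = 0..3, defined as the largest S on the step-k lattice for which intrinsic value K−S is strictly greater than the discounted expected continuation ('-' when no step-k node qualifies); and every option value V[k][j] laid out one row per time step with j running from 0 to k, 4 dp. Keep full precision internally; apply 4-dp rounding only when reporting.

params: Δt=0.46050 u=1.37381 d=0.72790 q=0.45077 e^(-rΔt)=0.98130
t_4 payoffs: 66.3095 43.3890 0.1300 0.0000 0.0000
t_3: node(3,0) S=35.4861 payoff=56.6539 vs cont=54.9306 → 56.6539 [stop]  node(3,1) S=66.9745 payoff=25.1655 vs cont=23.4422 → 25.1655 [stop]  node(3,2) S=126.4040 payoff=0.0000 vs cont=0.0701 → 0.0701 [wait]  node(3,3) S=238.5679 payoff=0.0000 vs cont=0.0000 → 0.0000 [wait]  ⇒ S*(3)=66.9745
t_2: node(2,0) S=48.7510 payoff=43.3890 vs cont=41.6656 → 43.3890 [stop]  node(2,1) S=92.0100 payoff=0.1300 vs cont=13.5941 → 13.5941 [wait]  node(2,2) S=173.6546 payoff=0.0000 vs cont=0.0378 → 0.0378 [wait]  ⇒ S*(2)=48.7510
t_1: node(1,0) S=66.9745 payoff=25.1655 vs cont=29.3979 → 29.3979 [wait]  node(1,1) S=126.4040 payoff=0.0000 vs cont=7.3433 → 7.3433 [wait]  ⇒ S*(1)=-
t_0: node(0,0) S=92.0100 payoff=0.1300 vs cont=19.0924 → 19.0924 [wait]  ⇒ S*(0)=-

price = 19.0924
boundary = - - 48.7510 66.9745
tree:
19.0924
29.3979 7.3433
43.3890 13.5941 0.0378
56.6539 25.1655 0.0701 0.0000
66.3095 43.3890 0.1300 0.0000 0.0000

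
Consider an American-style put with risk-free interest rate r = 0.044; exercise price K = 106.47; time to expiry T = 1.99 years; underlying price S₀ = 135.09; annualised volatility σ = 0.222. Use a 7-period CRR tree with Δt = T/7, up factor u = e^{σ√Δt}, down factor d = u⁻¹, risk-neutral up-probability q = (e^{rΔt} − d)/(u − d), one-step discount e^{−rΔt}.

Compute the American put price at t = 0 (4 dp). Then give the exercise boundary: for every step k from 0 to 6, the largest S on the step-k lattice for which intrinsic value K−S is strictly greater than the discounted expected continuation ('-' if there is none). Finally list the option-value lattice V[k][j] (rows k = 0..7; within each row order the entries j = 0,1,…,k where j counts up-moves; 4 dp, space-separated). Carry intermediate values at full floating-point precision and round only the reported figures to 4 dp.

params: Δt=0.28429 u=1.12566 d=0.88837 q=0.52349 e^(-rΔt)=0.98757
t_7 payoffs: 47.4797 31.7232 11.7580 0.0000 0.0000 0.0000 0.0000 0.0000
t_6: node(6,0) S=66.4028 payoff=40.0672 vs cont=38.7437 → 40.0672 [stop]  node(6,1) S=84.1393 payoff=22.3307 vs cont=21.0072 → 22.3307 [stop]  node(6,2) S=106.6132 payoff=0.0000 vs cont=5.5332 → 5.5332 [wait]  node(6,3) S=135.0900 payoff=0.0000 vs cont=0.0000 → 0.0000 [wait]  node(6,4) S=171.1731 payoff=0.0000 vs cont=0.0000 → 0.0000 [wait]  node(6,5) S=216.8941 payoff=0.0000 vs cont=0.0000 → 0.0000 [wait]  node(6,6) S=274.8273 payoff=0.0000 vs cont=0.0000 → 0.0000 [wait]  ⇒ S*(6)=84.1393
t_5: node(5,0) S=74.7468 payoff=31.7232 vs cont=30.3997 → 31.7232 [stop]  node(5,1) S=94.7120 payoff=11.7580 vs cont=13.3691 → 13.3691 [wait]  node(5,2) S=120.0099 payoff=0.0000 vs cont=2.6039 → 2.6039 [wait]  node(5,3) S=152.0650 payoff=0.0000 vs cont=0.0000 → 0.0000 [wait]  node(5,4) S=192.6822 payoff=0.0000 vs cont=0.0000 → 0.0000 [wait]  node(5,5) S=244.1483 payoff=0.0000 vs cont=0.0000 → 0.0000 [wait]  ⇒ S*(5)=74.7468
t_4: node(4,0) S=84.1393 payoff=22.3307 vs cont=21.8401 → 22.3307 [stop]  node(4,1) S=106.6132 payoff=0.0000 vs cont=7.6375 → 7.6375 [wait]  node(4,2) S=135.0900 payoff=0.0000 vs cont=1.2253 → 1.2253 [wait]  node(4,3) S=171.1731 payoff=0.0000 vs cont=0.0000 → 0.0000 [wait]  node(4,4) S=216.8941 payoff=0.0000 vs cont=0.0000 → 0.0000 [wait]  ⇒ S*(4)=84.1393
t_3: node(3,0) S=94.7120 payoff=11.7580 vs cont=14.4570 → 14.4570 [wait]  node(3,1) S=120.0099 payoff=0.0000 vs cont=4.2276 → 4.2276 [wait]  node(3,2) S=152.0650 payoff=0.0000 vs cont=0.5766 → 0.5766 [wait]  node(3,3) S=192.6822 payoff=0.0000 vs cont=0.0000 → 0.0000 [wait]  ⇒ S*(3)=-
t_2: node(2,0) S=106.6132 payoff=0.0000 vs cont=8.9889 → 8.9889 [wait]  node(2,1) S=135.0900 payoff=0.0000 vs cont=2.2876 → 2.2876 [wait]  node(2,2) S=171.1731 payoff=0.0000 vs cont=0.2714 → 0.2714 [wait]  ⇒ S*(2)=-
t_1: node(1,0) S=120.0099 payoff=0.0000 vs cont=5.4127 → 5.4127 [wait]  node(1,1) S=152.0650 payoff=0.0000 vs cont=1.2168 → 1.2168 [wait]  ⇒ S*(1)=-
t_0: node(0,0) S=135.0900 payoff=0.0000 vs cont=3.1762 → 3.1762 [wait]  ⇒ S*(0)=-

price = 3.1762
boundary = - - - - 84.1393 74.7468 84.1393
tree:
3.1762
5.4127 1.2168
8.9889 2.2876 0.2714
14.4570 4.2276 0.5766 0.0000
22.3307 7.6375 1.2253 0.0000 0.0000
31.7232 13.3691 2.6039 0.0000 0.0000 0.0000
40.0672 22.3307 5.5332 0.0000 0.0000 0.0000 0.0000
47.4797 31.7232 11.7580 0.0000 0.0000 0.0000 0.0000 0.0000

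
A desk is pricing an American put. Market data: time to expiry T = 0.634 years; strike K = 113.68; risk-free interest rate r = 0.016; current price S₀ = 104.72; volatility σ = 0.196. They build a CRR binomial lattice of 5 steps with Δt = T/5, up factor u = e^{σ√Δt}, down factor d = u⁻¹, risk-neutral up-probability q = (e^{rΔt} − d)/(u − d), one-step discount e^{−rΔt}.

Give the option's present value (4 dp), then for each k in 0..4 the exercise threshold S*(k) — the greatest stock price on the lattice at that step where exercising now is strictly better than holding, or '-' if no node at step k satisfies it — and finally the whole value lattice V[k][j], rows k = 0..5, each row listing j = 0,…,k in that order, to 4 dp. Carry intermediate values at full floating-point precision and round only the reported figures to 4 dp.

price = 11.5344
boundary = - - 91.0768 97.6604 104.7200
tree:
11.5344
16.5246 6.5329
22.6032 10.4425 2.6043
28.7430 16.0196 4.8430 0.3502
34.4690 22.6032 8.9600 0.6977 0.0000
39.8089 28.7430 16.0196 1.3901 0.0000 0.0000

params: Δt=0.12680 u=1.07229 d=0.93259 q=0.49710 e^(-rΔt)=0.99797
t_5 payoffs: 39.8089 28.7430 16.0196 1.3901 0.0000 0.0000
t_4: node(4,0) S=79.2110 payoff=34.4690 vs cont=34.2386 → 34.4690 [stop]  node(4,1) S=91.0768 payoff=22.6032 vs cont=22.3728 → 22.6032 [stop]  node(4,2) S=104.7200 payoff=8.9600 vs cont=8.7296 → 8.9600 [stop]  node(4,3) S=120.4070 payoff=0.0000 vs cont=0.6977 → 0.6977 [wait]  node(4,4) S=138.4438 payoff=0.0000 vs cont=0.0000 → 0.0000 [wait]  ⇒ S*(4)=104.7200
t_3: node(3,0) S=84.9370 payoff=28.7430 vs cont=28.5126 → 28.7430 [stop]  node(3,1) S=97.6604 payoff=16.0196 vs cont=15.7892 → 16.0196 [stop]  node(3,2) S=112.2899 payoff=1.3901 vs cont=4.8430 → 4.8430 [wait]  node(3,3) S=129.1108 payoff=0.0000 vs cont=0.3502 → 0.3502 [wait]  ⇒ S*(3)=97.6604
t_2: node(2,0) S=91.0768 payoff=22.6032 vs cont=22.3728 → 22.6032 [stop]  node(2,1) S=104.7200 payoff=8.9600 vs cont=10.4425 → 10.4425 [wait]  node(2,2) S=120.4070 payoff=0.0000 vs cont=2.6043 → 2.6043 [wait]  ⇒ S*(2)=91.0768
t_1: node(1,0) S=97.6604 payoff=16.0196 vs cont=16.5246 → 16.5246 [wait]  node(1,1) S=112.2899 payoff=1.3901 vs cont=6.5329 → 6.5329 [wait]  ⇒ S*(1)=-
t_0: node(0,0) S=104.7200 payoff=8.9600 vs cont=11.5344 → 11.5344 [wait]  ⇒ S*(0)=-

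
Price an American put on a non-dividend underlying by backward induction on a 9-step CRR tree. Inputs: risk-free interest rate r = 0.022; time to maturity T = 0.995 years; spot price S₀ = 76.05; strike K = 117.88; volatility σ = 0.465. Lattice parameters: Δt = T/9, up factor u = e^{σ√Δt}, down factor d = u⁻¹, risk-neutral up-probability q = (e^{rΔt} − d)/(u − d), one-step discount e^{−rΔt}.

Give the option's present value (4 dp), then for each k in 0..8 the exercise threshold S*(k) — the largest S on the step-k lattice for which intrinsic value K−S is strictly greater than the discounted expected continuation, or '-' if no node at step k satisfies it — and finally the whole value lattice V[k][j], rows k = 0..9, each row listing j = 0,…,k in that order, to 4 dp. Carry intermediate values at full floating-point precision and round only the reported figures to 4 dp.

Δt=0.11056, u=1.16721, d=0.85675, q=0.46927, disc=e^(-rΔt)=0.99757
k=9 terminal: V=max(K-S,0) → 98.9664 92.1127 82.7754 70.0547 52.7244 29.1141 0.0000 0.0000 0.0000 0.0000
k=8: j=0 S=22.0761 intr=95.8039 cont=95.5176 V=95.8039[EX]; j=1 S=30.0757 intr=87.8043 cont=87.5179 V=87.8043[EX]; j=2 S=40.9742 intr=76.9058 cont=76.6194 V=76.9058[EX]; j=3 S=55.8219 intr=62.0581 cont=61.7717 V=62.0581[EX]; j=4 S=76.0500 intr=41.8300 cont=41.5436 V=41.8300[EX]; j=5 S=103.6081 intr=14.2719 cont=15.4142 V=15.4142[hold]; j=6 S=141.1522 intr=0.0000 cont=0.0000 V=0.0000[hold]; j=7 S=192.3012 intr=0.0000 cont=0.0000 V=0.0000[hold]; j=8 S=261.9850 intr=0.0000 cont=0.0000 V=0.0000[hold]  S*(8)=76.0500
k=7: j=0 S=25.7673 intr=92.1127 cont=91.8263 V=92.1127[EX]; j=1 S=35.1046 intr=82.7754 cont=82.4891 V=82.7754[EX]; j=2 S=47.8253 intr=70.0547 cont=69.7683 V=70.0547[EX]; j=3 S=65.1556 intr=52.7244 cont=52.4380 V=52.7244[EX]; j=4 S=88.7659 intr=29.1141 cont=29.3624 V=29.3624[hold]; j=5 S=120.9318 intr=0.0000 cont=8.1610 V=8.1610[hold]; j=6 S=164.7536 intr=0.0000 cont=0.0000 V=0.0000[hold]; j=7 S=224.4550 intr=0.0000 cont=0.0000 V=0.0000[hold]  S*(7)=65.1556
k=6: j=0 S=30.0757 intr=87.8043 cont=87.5179 V=87.8043[EX]; j=1 S=40.9742 intr=76.9058 cont=76.6194 V=76.9058[EX]; j=2 S=55.8219 intr=62.0581 cont=61.7717 V=62.0581[EX]; j=3 S=76.0500 intr=41.8300 cont=41.6599 V=41.8300[EX]; j=4 S=103.6081 intr=14.2719 cont=19.3661 V=19.3661[hold]; j=5 S=141.1522 intr=0.0000 cont=4.3208 V=4.3208[hold]; j=6 S=192.3012 intr=0.0000 cont=0.0000 V=0.0000[hold]  S*(6)=76.0500
k=5: j=0 S=35.1046 intr=82.7754 cont=82.4891 V=82.7754[EX]; j=1 S=47.8253 intr=70.0547 cont=69.7683 V=70.0547[EX]; j=2 S=65.1556 intr=52.7244 cont=52.4380 V=52.7244[EX]; j=3 S=88.7659 intr=29.1141 cont=31.2124 V=31.2124[hold]; j=4 S=120.9318 intr=0.0000 cont=12.2759 V=12.2759[hold]; j=5 S=164.7536 intr=0.0000 cont=2.2876 V=2.2876[hold]  S*(5)=65.1556
k=4: j=0 S=40.9742 intr=76.9058 cont=76.6194 V=76.9058[EX]; j=1 S=55.8219 intr=62.0581 cont=61.7717 V=62.0581[EX]; j=2 S=76.0500 intr=41.8300 cont=42.5259 V=42.5259[hold]; j=3 S=103.6081 intr=14.2719 cont=22.2719 V=22.2719[hold]; j=4 S=141.1522 intr=0.0000 cont=7.5703 V=7.5703[hold]  S*(4)=55.8219
k=3: j=0 S=47.8253 intr=70.0547 cont=69.7683 V=70.0547[EX]; j=1 S=65.1556 intr=52.7244 cont=52.7638 V=52.7638[hold]; j=2 S=88.7659 intr=29.1141 cont=32.9412 V=32.9412[hold]; j=3 S=120.9318 intr=0.0000 cont=15.3356 V=15.3356[hold]  S*(3)=47.8253
k=2: j=0 S=55.8219 intr=62.0581 cont=61.7902 V=62.0581[EX]; j=1 S=76.0500 intr=41.8300 cont=43.3561 V=43.3561[hold]; j=2 S=103.6081 intr=14.2719 cont=24.6195 V=24.6195[hold]  S*(2)=55.8219
k=1: j=0 S=65.1556 intr=52.7244 cont=53.1524 V=53.1524[hold]; j=1 S=88.7659 intr=29.1141 cont=34.4796 V=34.4796[hold]  S*(1)=-
k=0: j=0 S=76.0500 intr=41.8300 cont=44.2820 V=44.2820[hold]  S*(0)=-

price = 44.2820
boundary = - - 55.8219 47.8253 55.8219 65.1556 76.0500 65.1556 76.0500
tree:
44.2820
53.1524 34.4796
62.0581 43.3561 24.6195
70.0547 52.7638 32.9412 15.3356
76.9058 62.0581 42.5259 22.2719 7.5703
82.7754 70.0547 52.7244 31.2124 12.2759 2.2876
87.8043 76.9058 62.0581 41.8300 19.3661 4.3208 0.0000
92.1127 82.7754 70.0547 52.7244 29.3624 8.1610 0.0000 0.0000
95.8039 87.8043 76.9058 62.0581 41.8300 15.4142 0.0000 0.0000 0.0000
98.9664 92.1127 82.7754 70.0547 52.7244 29.1141 0.0000 0.0000 0.0000 0.0000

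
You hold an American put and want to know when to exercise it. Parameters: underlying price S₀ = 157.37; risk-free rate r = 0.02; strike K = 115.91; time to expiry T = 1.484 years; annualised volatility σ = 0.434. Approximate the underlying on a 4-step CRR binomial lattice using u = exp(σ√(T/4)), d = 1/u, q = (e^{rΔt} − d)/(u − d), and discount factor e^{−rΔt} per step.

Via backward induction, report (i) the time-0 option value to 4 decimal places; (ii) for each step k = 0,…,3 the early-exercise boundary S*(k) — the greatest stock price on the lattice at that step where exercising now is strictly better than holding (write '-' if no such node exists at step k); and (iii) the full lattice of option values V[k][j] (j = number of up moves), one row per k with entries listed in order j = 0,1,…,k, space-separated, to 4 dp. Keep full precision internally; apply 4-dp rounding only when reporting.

params: Δt=0.37100 u=1.30258 d=0.76771 q=0.44822 e^(-rΔt)=0.99261
t_4 payoffs: 61.2460 23.1604 0.0000 0.0000 0.0000
t_3: node(3,0) S=71.2044 payoff=44.7056 vs cont=43.8487 → 44.7056 [stop]  node(3,1) S=120.8139 payoff=0.0000 vs cont=12.6850 → 12.6850 [wait]  node(3,2) S=204.9873 payoff=0.0000 vs cont=0.0000 → 0.0000 [wait]  node(3,3) S=347.8060 payoff=0.0000 vs cont=0.0000 → 0.0000 [wait]  ⇒ S*(3)=71.2044
t_2: node(2,0) S=92.7496 payoff=23.1604 vs cont=30.1290 → 30.1290 [wait]  node(2,1) S=157.3700 payoff=0.0000 vs cont=6.9476 → 6.9476 [wait]  node(2,2) S=267.0128 payoff=0.0000 vs cont=0.0000 → 0.0000 [wait]  ⇒ S*(2)=-
t_1: node(1,0) S=120.8139 payoff=0.0000 vs cont=19.5927 → 19.5927 [wait]  node(1,1) S=204.9873 payoff=0.0000 vs cont=3.8052 → 3.8052 [wait]  ⇒ S*(1)=-
t_0: node(0,0) S=157.3700 payoff=0.0000 vs cont=12.4239 → 12.4239 [wait]  ⇒ S*(0)=-

price = 12.4239
boundary = - - - 71.2044
tree:
12.4239
19.5927 3.8052
30.1290 6.9476 0.0000
44.7056 12.6850 0.0000 0.0000
61.2460 23.1604 0.0000 0.0000 0.0000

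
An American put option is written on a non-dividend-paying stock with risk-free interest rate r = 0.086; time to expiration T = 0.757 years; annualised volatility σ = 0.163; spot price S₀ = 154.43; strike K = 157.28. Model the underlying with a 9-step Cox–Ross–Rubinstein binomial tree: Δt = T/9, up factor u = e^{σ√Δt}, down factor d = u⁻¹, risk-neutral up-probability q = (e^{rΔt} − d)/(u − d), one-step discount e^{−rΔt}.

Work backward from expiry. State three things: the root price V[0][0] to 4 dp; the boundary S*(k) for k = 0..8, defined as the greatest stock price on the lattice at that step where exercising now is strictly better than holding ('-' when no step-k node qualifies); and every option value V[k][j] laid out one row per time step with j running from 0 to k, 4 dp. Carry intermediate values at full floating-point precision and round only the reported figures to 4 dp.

price = 6.8400
boundary = - - 140.4982 134.0110 140.4982 134.0110 140.4982 147.2995 140.4982
tree:
6.8400
10.8740 3.8214
16.7818 6.4642 1.8353
23.2690 10.6015 3.3611 0.6840
29.4568 16.7818 5.9784 1.3887 0.1500
35.3588 23.2690 10.2520 2.7641 0.3474 0.0000
40.9882 29.4568 16.7818 5.3551 0.8042 0.0000 0.0000
46.3578 35.3588 23.2690 9.9805 1.8619 0.0000 0.0000 0.0000
51.4794 40.9882 29.4568 16.7818 4.3108 0.0000 0.0000 0.0000 0.0000
56.3646 46.3578 35.3588 23.2690 9.9805 0.0000 0.0000 0.0000 0.0000 0.0000

Δt=0.08411  u=1.04841  d=0.95383  q=0.56494  discount=0.99279
step 9 (expiry): payoffs max(K−S,0) = 56.3646 46.3578 35.3588 23.2690 9.9805 0.0000 0.0000 0.0000 0.0000 0.0000
step 8: (k=8,j=0): S=105.8006, (K−S)⁺=51.4794, hold=50.3458 ⇒ V=51.4794 exercise | (k=8,j=1): S=116.2918, (K−S)⁺=40.9882, hold=39.8547 ⇒ V=40.9882 exercise | (k=8,j=2): S=127.8232, (K−S)⁺=29.4568, hold=28.3232 ⇒ V=29.4568 exercise | (k=8,j=3): S=140.4982, (K−S)⁺=16.7818, hold=15.6482 ⇒ V=16.7818 exercise | (k=8,j=4): S=154.4300, (K−S)⁺=2.8500, hold=4.3108 ⇒ V=4.3108 continue | (k=8,j=5): S=169.7433, (K−S)⁺=0.0000, hold=0.0000 ⇒ V=0.0000 continue | (k=8,j=6): S=186.5750, (K−S)⁺=0.0000, hold=0.0000 ⇒ V=0.0000 continue | (k=8,j=7): S=205.0758, (K−S)⁺=0.0000, hold=0.0000 ⇒ V=0.0000 continue | (k=8,j=8): S=225.4111, (K−S)⁺=0.0000, hold=0.0000 ⇒ V=0.0000 continue  boundary S*=140.4982
step 7: (k=7,j=0): S=110.9222, (K−S)⁺=46.3578, hold=45.2242 ⇒ V=46.3578 exercise | (k=7,j=1): S=121.9212, (K−S)⁺=35.3588, hold=34.2252 ⇒ V=35.3588 exercise | (k=7,j=2): S=134.0110, (K−S)⁺=23.2690, hold=22.1355 ⇒ V=23.2690 exercise | (k=7,j=3): S=147.2995, (K−S)⁺=9.9805, hold=9.6663 ⇒ V=9.9805 exercise | (k=7,j=4): S=161.9057, (K−S)⁺=0.0000, hold=1.8619 ⇒ V=1.8619 continue | (k=7,j=5): S=177.9603, (K−S)⁺=0.0000, hold=0.0000 ⇒ V=0.0000 continue | (k=7,j=6): S=195.6068, (K−S)⁺=0.0000, hold=0.0000 ⇒ V=0.0000 continue | (k=7,j=7): S=215.0032, (K−S)⁺=0.0000, hold=0.0000 ⇒ V=0.0000 continue  boundary S*=147.2995
step 6: (k=6,j=0): S=116.2918, (K−S)⁺=40.9882, hold=39.8547 ⇒ V=40.9882 exercise | (k=6,j=1): S=127.8232, (K−S)⁺=29.4568, hold=28.3232 ⇒ V=29.4568 exercise | (k=6,j=2): S=140.4982, (K−S)⁺=16.7818, hold=15.6482 ⇒ V=16.7818 exercise | (k=6,j=3): S=154.4300, (K−S)⁺=2.8500, hold=5.3551 ⇒ V=5.3551 continue | (k=6,j=4): S=169.7433, (K−S)⁺=0.0000, hold=0.8042 ⇒ V=0.8042 continue | (k=6,j=5): S=186.5750, (K−S)⁺=0.0000, hold=0.0000 ⇒ V=0.0000 continue | (k=6,j=6): S=205.0758, (K−S)⁺=0.0000, hold=0.0000 ⇒ V=0.0000 continue  boundary S*=140.4982
step 5: (k=5,j=0): S=121.9212, (K−S)⁺=35.3588, hold=34.2252 ⇒ V=35.3588 exercise | (k=5,j=1): S=134.0110, (K−S)⁺=23.2690, hold=22.1355 ⇒ V=23.2690 exercise | (k=5,j=2): S=147.2995, (K−S)⁺=9.9805, hold=10.2520 ⇒ V=10.2520 continue | (k=5,j=3): S=161.9057, (K−S)⁺=0.0000, hold=2.7641 ⇒ V=2.7641 continue | (k=5,j=4): S=177.9603, (K−S)⁺=0.0000, hold=0.3474 ⇒ V=0.3474 continue | (k=5,j=5): S=195.6068, (K−S)⁺=0.0000, hold=0.0000 ⇒ V=0.0000 continue  boundary S*=134.0110
step 4: (k=4,j=0): S=127.8232, (K−S)⁺=29.4568, hold=28.3232 ⇒ V=29.4568 exercise | (k=4,j=1): S=140.4982, (K−S)⁺=16.7818, hold=15.8005 ⇒ V=16.7818 exercise | (k=4,j=2): S=154.4300, (K−S)⁺=2.8500, hold=5.9784 ⇒ V=5.9784 continue | (k=4,j=3): S=169.7433, (K−S)⁺=0.0000, hold=1.3887 ⇒ V=1.3887 continue | (k=4,j=4): S=186.5750, (K−S)⁺=0.0000, hold=0.1500 ⇒ V=0.1500 continue  boundary S*=140.4982
step 3: (k=3,j=0): S=134.0110, (K−S)⁺=23.2690, hold=22.1355 ⇒ V=23.2690 exercise | (k=3,j=1): S=147.2995, (K−S)⁺=9.9805, hold=10.6015 ⇒ V=10.6015 continue | (k=3,j=2): S=161.9057, (K−S)⁺=0.0000, hold=3.3611 ⇒ V=3.3611 continue | (k=3,j=3): S=177.9603, (K−S)⁺=0.0000, hold=0.6840 ⇒ V=0.6840 continue  boundary S*=134.0110
step 2: (k=2,j=0): S=140.4982, (K−S)⁺=16.7818, hold=15.9965 ⇒ V=16.7818 exercise | (k=2,j=1): S=154.4300, (K−S)⁺=2.8500, hold=6.4642 ⇒ V=6.4642 continue | (k=2,j=2): S=169.7433, (K−S)⁺=0.0000, hold=1.8353 ⇒ V=1.8353 continue  boundary S*=140.4982
step 1: (k=1,j=0): S=147.2995, (K−S)⁺=9.9805, hold=10.8740 ⇒ V=10.8740 continue | (k=1,j=1): S=161.9057, (K−S)⁺=0.0000, hold=3.8214 ⇒ V=3.8214 continue  boundary S*=-
step 0: (k=0,j=0): S=154.4300, (K−S)⁺=2.8500, hold=6.8400 ⇒ V=6.8400 continue  boundary S*=-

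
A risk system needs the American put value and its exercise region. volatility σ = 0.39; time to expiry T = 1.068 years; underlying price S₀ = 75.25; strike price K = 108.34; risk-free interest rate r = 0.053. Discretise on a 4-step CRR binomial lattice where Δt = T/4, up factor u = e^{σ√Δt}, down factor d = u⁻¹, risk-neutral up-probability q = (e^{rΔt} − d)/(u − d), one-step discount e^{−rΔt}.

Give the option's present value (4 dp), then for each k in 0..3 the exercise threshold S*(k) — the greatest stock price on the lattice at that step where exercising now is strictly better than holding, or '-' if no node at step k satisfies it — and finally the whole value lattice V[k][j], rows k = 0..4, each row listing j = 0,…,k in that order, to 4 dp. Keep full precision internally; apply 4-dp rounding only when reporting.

params: Δt=0.26700 u=1.22326 d=0.81749 q=0.48491 e^(-rΔt)=0.98595
t_4 payoffs: 74.7331 58.0516 33.0900 0.0000 0.0000
t_3: node(3,0) S=41.1101 payoff=67.2299 vs cont=65.7076 → 67.2299 [stop]  node(3,1) S=61.5159 payoff=46.8241 vs cont=45.3018 → 46.8241 [stop]  node(3,2) S=92.0505 payoff=16.2895 vs cont=16.8048 → 16.8048 [wait]  node(3,3) S=137.7415 payoff=0.0000 vs cont=0.0000 → 0.0000 [wait]  ⇒ S*(3)=61.5159
t_2: node(2,0) S=50.2884 payoff=58.0516 vs cont=56.5293 → 58.0516 [stop]  node(2,1) S=75.2500 payoff=33.0900 vs cont=31.8140 → 33.0900 [stop]  node(2,2) S=112.6018 payoff=0.0000 vs cont=8.5343 → 8.5343 [wait]  ⇒ S*(2)=75.2500
t_1: node(1,0) S=61.5159 payoff=46.8241 vs cont=45.3018 → 46.8241 [stop]  node(1,1) S=92.0505 payoff=16.2895 vs cont=20.8850 → 20.8850 [wait]  ⇒ S*(1)=61.5159
t_0: node(0,0) S=75.2500 payoff=33.0900 vs cont=33.7648 → 33.7648 [wait]  ⇒ S*(0)=-

price = 33.7648
boundary = - 61.5159 75.2500 61.5159
tree:
33.7648
46.8241 20.8850
58.0516 33.0900 8.5343
67.2299 46.8241 16.8048 0.0000
74.7331 58.0516 33.0900 0.0000 0.0000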